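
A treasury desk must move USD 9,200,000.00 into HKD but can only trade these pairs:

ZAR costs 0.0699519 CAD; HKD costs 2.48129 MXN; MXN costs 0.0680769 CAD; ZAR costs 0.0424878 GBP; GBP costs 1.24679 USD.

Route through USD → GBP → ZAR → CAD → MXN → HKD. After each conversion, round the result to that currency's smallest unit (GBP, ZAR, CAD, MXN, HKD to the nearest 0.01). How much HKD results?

HKD 71,920,465.82

USD 9,200,000.00 ÷ 1.24679 = GBP 7,378,949.14
GBP 7,378,949.14 ÷ 0.0424878 = ZAR 173,672,186.84
ZAR 173,672,186.84 × 0.0699519 = CAD 12,148,699.45
CAD 12,148,699.45 ÷ 0.0680769 = MXN 178,455,532.64
MXN 178,455,532.64 ÷ 2.48129 = HKD 71,920,465.82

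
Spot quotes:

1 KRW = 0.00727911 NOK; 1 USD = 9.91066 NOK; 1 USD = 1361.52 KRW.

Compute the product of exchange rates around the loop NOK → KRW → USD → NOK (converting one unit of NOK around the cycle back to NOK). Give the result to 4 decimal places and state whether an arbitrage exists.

Around NOK → KRW → USD → NOK: 1 ÷ 0.00727911 ÷ 1361.52 × 9.91066 = 1.000001
Product ≈ 1 (deviation 0.000%, within rounding noise).

1.0000 (no arbitrage)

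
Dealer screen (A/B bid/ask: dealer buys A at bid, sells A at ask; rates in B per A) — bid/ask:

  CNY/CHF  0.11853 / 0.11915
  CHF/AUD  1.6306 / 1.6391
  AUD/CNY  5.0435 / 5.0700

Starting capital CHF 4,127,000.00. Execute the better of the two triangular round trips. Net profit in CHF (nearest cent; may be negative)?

Net profit: CHF 40,993.30

Best loop CHF → CNY → AUD → CHF:
CHF 4,127,000.00 ÷ 0.11915 (buy CNY at ask) = CNY 34,637,012.17
CNY 34,637,012.17 ÷ 5.0700 (buy AUD at ask) = AUD 6,831,757.82
AUD 6,831,757.82 ÷ 1.6391 (buy CHF at ask) = CHF 4,167,993.30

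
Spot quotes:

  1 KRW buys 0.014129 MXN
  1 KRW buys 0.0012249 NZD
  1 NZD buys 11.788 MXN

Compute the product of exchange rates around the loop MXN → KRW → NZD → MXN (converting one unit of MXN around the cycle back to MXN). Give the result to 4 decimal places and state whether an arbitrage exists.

1.0219 (arbitrage exists)

Around MXN → KRW → NZD → MXN: 1 ÷ 0.014129 × 0.0012249 × 11.788 = 1.021949
Product > 1; profitable direction is MXN → KRW → NZD → MXN.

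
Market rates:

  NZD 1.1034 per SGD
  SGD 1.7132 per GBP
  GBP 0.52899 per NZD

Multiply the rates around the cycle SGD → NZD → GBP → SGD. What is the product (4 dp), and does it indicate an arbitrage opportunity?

Around SGD → NZD → GBP → SGD: 1 × 1.1034 × 0.52899 × 1.7132 = 0.999974
Product ≈ 1 (deviation 0.003%, within rounding noise).

1.0000 (no arbitrage)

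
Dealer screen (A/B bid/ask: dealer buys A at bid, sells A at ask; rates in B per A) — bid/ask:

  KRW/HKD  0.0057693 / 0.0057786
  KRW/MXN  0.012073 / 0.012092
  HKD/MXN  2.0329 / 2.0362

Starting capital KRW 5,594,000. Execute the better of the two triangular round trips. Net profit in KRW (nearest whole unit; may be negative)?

Best loop KRW → MXN → HKD → KRW:
KRW 5,594,000 × 0.012073 (sell KRW at bid) = MXN 67,536.36
MXN 67,536.36 ÷ 2.0362 (buy HKD at ask) = HKD 33,167.84
HKD 33,167.84 ÷ 0.0057786 (buy KRW at ask) = KRW 5,739,771

Net profit: KRW 145,771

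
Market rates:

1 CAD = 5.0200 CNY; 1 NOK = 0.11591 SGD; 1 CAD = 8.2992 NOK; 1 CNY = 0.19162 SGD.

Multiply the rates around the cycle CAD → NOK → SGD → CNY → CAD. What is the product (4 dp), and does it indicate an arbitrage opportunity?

1.0000 (no arbitrage)

Around CAD → NOK → SGD → CNY → CAD: 1 × 8.2992 × 0.11591 ÷ 0.19162 ÷ 5.0200 = 1.000029
Product ≈ 1 (deviation 0.003%, within rounding noise).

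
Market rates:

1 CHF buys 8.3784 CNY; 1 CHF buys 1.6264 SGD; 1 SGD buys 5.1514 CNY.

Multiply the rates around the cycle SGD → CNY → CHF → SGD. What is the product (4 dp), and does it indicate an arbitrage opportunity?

Around SGD → CNY → CHF → SGD: 1 × 5.1514 ÷ 8.3784 × 1.6264 = 0.999981
Product ≈ 1 (deviation 0.002%, within rounding noise).

1.0000 (no arbitrage)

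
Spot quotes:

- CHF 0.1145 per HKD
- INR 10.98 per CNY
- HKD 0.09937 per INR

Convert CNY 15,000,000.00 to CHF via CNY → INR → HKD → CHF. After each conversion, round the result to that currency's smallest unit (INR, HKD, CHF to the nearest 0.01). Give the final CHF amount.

CNY 15,000,000.00 × 10.98 = INR 164,700,000.00
INR 164,700,000.00 × 0.09937 = HKD 16,366,239.00
HKD 16,366,239.00 × 0.1145 = CHF 1,873,934.37

CHF 1,873,934.37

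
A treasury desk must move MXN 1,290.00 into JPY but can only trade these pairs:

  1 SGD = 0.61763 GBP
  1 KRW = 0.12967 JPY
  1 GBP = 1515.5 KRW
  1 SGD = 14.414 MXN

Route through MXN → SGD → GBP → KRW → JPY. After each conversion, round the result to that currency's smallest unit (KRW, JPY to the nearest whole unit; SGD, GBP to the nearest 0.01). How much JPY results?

JPY 10,863

MXN 1,290.00 ÷ 14.414 = SGD 89.50
SGD 89.50 × 0.61763 = GBP 55.28
GBP 55.28 × 1515.5 = KRW 83,777
KRW 83,777 × 0.12967 = JPY 10,863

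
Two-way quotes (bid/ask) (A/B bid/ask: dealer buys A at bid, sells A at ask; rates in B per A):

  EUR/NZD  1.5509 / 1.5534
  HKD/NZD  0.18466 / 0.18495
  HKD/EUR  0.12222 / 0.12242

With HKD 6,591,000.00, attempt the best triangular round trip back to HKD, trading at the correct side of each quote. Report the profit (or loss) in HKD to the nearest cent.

Best loop HKD → EUR → NZD → HKD:
HKD 6,591,000.00 × 0.12222 (sell HKD at bid) = EUR 805,552.02
EUR 805,552.02 × 1.5509 (sell EUR at bid) = NZD 1,249,330.63
NZD 1,249,330.63 ÷ 0.18495 (buy HKD at ask) = HKD 6,754,964.19

Net profit: HKD 163,964.19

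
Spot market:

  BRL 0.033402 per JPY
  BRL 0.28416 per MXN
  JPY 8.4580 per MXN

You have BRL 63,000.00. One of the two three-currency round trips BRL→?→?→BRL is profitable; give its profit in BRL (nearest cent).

Profit: BRL 367.03

Profitable loop is BRL → JPY → MXN → BRL:
BRL 63,000.00 ÷ 0.033402 = JPY 1,886,115
JPY 1,886,115 ÷ 8.4580 = MXN 222,997.71
MXN 222,997.71 × 0.28416 = BRL 63,367.03
Profit = BRL 63,367.03 − BRL 63,000.00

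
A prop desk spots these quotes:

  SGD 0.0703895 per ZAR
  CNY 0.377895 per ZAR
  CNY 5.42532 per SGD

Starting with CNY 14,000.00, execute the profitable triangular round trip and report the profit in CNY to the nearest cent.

Profitable loop is CNY → ZAR → SGD → CNY:
CNY 14,000.00 ÷ 0.377895 = ZAR 37,047.33
ZAR 37,047.33 × 0.0703895 = SGD 2,607.74
SGD 2,607.74 × 5.42532 = CNY 14,147.84
Profit = CNY 14,147.84 − CNY 14,000.00

Profit: CNY 147.84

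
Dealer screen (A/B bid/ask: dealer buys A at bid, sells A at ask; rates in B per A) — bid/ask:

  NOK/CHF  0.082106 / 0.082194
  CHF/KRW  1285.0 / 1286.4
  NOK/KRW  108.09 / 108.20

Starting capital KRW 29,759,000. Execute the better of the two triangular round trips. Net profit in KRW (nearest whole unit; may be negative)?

Best loop KRW → CHF → NOK → KRW:
KRW 29,759,000 ÷ 1286.4 (buy CHF at ask) = CHF 23,133.55
CHF 23,133.55 ÷ 0.082194 (buy NOK at ask) = NOK 281,450.60
NOK 281,450.60 × 108.09 (sell NOK at bid) = KRW 30,421,996

Net profit: KRW 662,996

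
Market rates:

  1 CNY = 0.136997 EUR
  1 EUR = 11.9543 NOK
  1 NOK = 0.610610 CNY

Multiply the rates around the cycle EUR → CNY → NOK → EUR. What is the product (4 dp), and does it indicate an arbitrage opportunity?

Around EUR → CNY → NOK → EUR: 1 ÷ 0.136997 ÷ 0.610610 ÷ 11.9543 = 1.000002
Product ≈ 1 (deviation 0.000%, within rounding noise).

1.0000 (no arbitrage)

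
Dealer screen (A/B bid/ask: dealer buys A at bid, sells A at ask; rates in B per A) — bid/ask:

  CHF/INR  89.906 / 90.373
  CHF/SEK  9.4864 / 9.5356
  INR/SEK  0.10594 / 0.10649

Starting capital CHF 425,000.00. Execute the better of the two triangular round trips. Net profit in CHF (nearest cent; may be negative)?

Best loop CHF → INR → SEK → CHF:
CHF 425,000.00 × 89.906 (sell CHF at bid) = INR 38,210,050.00
INR 38,210,050.00 × 0.10594 (sell INR at bid) = SEK 4,047,972.70
SEK 4,047,972.70 ÷ 9.5356 (buy CHF at ask) = CHF 424,511.59

Net result: CHF -488.41 (no profitable arbitrage after spreads)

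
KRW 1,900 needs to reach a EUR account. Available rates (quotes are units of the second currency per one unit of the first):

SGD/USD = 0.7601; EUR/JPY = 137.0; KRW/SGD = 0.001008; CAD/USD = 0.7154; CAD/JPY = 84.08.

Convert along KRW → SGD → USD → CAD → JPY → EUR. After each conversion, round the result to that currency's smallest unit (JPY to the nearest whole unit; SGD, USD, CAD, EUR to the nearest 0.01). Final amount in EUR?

EUR 1.26

KRW 1,900 × 0.001008 = SGD 1.92
SGD 1.92 × 0.7601 = USD 1.46
USD 1.46 ÷ 0.7154 = CAD 2.04
CAD 2.04 × 84.08 = JPY 172
JPY 172 ÷ 137.0 = EUR 1.26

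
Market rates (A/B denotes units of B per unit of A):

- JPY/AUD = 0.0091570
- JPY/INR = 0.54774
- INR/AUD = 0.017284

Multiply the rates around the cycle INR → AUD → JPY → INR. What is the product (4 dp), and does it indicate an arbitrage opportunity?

Around INR → AUD → JPY → INR: 1 × 0.017284 ÷ 0.0091570 × 0.54774 = 1.033869
Product > 1; profitable direction is INR → AUD → JPY → INR.

1.0339 (arbitrage exists)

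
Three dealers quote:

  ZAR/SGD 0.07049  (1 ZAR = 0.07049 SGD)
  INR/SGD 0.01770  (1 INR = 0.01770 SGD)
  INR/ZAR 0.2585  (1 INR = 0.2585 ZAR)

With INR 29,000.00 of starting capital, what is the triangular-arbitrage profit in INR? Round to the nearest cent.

Profitable loop is INR → ZAR → SGD → INR:
INR 29,000.00 × 0.2585 = ZAR 7,496.50
ZAR 7,496.50 × 0.07049 = SGD 528.43
SGD 528.43 ÷ 0.01770 = INR 29,854.71
Profit = INR 29,854.71 − INR 29,000.00

Profit: INR 854.71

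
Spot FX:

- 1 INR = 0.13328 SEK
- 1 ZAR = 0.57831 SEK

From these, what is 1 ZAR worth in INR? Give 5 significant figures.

ZAR/INR = 4.3391

1 ZAR × 0.57831 = 0.57831 SEK
0.57831 SEK ÷ 0.13328 = 4.33906 INR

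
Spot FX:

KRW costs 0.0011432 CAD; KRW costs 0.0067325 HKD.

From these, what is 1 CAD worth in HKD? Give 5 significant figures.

CAD/HKD = 5.8892

1 CAD ÷ 0.0011432 = 874.738 KRW
874.738 KRW × 0.0067325 = 5.88917 HKD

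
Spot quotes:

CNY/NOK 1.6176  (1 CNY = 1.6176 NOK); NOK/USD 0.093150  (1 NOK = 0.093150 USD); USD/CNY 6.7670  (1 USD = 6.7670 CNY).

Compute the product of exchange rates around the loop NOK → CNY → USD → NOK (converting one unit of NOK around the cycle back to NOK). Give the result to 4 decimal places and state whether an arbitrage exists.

0.9807 (arbitrage exists)

Around NOK → CNY → USD → NOK: 1 ÷ 1.6176 ÷ 6.7670 ÷ 0.093150 = 0.980731
Product < 1; profitable direction is NOK → USD → CNY → NOK.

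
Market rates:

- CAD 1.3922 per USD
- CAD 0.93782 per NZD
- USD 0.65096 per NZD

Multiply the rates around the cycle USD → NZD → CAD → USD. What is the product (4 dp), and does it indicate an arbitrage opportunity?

1.0348 (arbitrage exists)

Around USD → NZD → CAD → USD: 1 ÷ 0.65096 × 0.93782 ÷ 1.3922 = 1.034817
Product > 1; profitable direction is USD → NZD → CAD → USD.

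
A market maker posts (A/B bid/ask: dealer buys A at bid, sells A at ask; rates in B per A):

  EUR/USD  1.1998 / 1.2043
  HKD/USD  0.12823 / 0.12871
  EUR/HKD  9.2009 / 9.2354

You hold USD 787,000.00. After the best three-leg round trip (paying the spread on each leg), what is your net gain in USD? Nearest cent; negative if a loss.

Net profit: USD 7,356.75

Best loop USD → HKD → EUR → USD:
USD 787,000.00 ÷ 0.12871 (buy HKD at ask) = HKD 6,114,521.02
HKD 6,114,521.02 ÷ 9.2354 (buy EUR at ask) = EUR 662,074.30
EUR 662,074.30 × 1.1998 (sell EUR at bid) = USD 794,356.75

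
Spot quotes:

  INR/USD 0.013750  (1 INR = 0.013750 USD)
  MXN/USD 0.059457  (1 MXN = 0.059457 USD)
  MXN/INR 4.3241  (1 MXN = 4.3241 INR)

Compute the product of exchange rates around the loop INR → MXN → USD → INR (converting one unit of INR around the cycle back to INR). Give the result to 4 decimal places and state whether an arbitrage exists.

1.0000 (no arbitrage)

Around INR → MXN → USD → INR: 1 ÷ 4.3241 × 0.059457 ÷ 0.013750 = 1.000011
Product ≈ 1 (deviation 0.001%, within rounding noise).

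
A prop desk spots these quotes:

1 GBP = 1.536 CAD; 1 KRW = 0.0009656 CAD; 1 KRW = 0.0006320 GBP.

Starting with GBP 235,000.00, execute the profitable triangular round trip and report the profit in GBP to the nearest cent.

Profitable loop is GBP → CAD → KRW → GBP:
GBP 235,000.00 × 1.536 = CAD 360,960.00
CAD 360,960.00 ÷ 0.0009656 = KRW 373,819,387
KRW 373,819,387 × 0.0006320 = GBP 236,253.85
Profit = GBP 236,253.85 − GBP 235,000.00

Profit: GBP 1,253.85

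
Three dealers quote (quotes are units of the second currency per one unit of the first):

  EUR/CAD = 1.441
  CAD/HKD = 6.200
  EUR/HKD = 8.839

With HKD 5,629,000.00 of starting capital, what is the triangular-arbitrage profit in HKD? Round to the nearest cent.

Profit: HKD 60,626.86

Profitable loop is HKD → EUR → CAD → HKD:
HKD 5,629,000.00 ÷ 8.839 = EUR 636,836.75
EUR 636,836.75 × 1.441 = CAD 917,681.75
CAD 917,681.75 × 6.200 = HKD 5,689,626.86
Profit = HKD 5,689,626.86 − HKD 5,629,000.00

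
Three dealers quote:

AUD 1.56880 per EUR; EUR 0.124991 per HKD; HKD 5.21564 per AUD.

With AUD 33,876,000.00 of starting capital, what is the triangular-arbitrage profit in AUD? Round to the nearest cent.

Profit: AUD 769,437.90

Profitable loop is AUD → HKD → EUR → AUD:
AUD 33,876,000.00 × 5.21564 = HKD 176,685,020.64
HKD 176,685,020.64 × 0.124991 = EUR 22,084,037.41
EUR 22,084,037.41 × 1.56880 = AUD 34,645,437.90
Profit = AUD 34,645,437.90 − AUD 33,876,000.00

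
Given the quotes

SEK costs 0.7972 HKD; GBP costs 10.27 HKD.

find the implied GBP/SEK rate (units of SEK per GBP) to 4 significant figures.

GBP/SEK = 12.88

1 GBP × 10.27 = 10.27 HKD
10.27 HKD ÷ 0.7972 = 12.8826 SEK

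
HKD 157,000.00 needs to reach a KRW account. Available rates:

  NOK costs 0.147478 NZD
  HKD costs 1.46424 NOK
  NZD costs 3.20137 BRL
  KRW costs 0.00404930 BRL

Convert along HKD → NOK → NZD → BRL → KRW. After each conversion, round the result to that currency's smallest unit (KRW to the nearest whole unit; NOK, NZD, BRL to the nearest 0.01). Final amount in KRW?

KRW 26,803,719

HKD 157,000.00 × 1.46424 = NOK 229,885.68
NOK 229,885.68 × 0.147478 = NZD 33,903.08
NZD 33,903.08 × 3.20137 = BRL 108,536.30
BRL 108,536.30 ÷ 0.00404930 = KRW 26,803,719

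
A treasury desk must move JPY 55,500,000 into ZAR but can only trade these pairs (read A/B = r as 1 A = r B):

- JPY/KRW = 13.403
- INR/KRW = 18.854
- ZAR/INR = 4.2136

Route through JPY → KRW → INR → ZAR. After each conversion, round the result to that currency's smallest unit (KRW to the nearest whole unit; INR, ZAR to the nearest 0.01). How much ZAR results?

ZAR 9,363,499.52

JPY 55,500,000 × 13.403 = KRW 743,866,500
KRW 743,866,500 ÷ 18.854 = INR 39,454,041.58
INR 39,454,041.58 ÷ 4.2136 = ZAR 9,363,499.52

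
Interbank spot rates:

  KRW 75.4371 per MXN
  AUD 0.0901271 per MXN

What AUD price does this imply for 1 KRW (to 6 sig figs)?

KRW/AUD = 0.00119473

1 KRW ÷ 75.4371 = 0.0132561 MXN
0.0132561 MXN × 0.0901271 = 0.00119473 AUD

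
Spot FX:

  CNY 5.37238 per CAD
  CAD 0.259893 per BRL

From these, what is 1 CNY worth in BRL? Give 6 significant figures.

CNY/BRL = 0.716207

1 CNY ÷ 5.37238 = 0.186137 CAD
0.186137 CAD ÷ 0.259893 = 0.716207 BRL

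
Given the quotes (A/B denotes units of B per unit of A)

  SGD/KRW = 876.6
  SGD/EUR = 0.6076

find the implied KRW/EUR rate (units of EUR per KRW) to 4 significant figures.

1 KRW ÷ 876.6 = 0.00114077 SGD
0.00114077 SGD × 0.6076 = 0.000693133 EUR

KRW/EUR = 0.0006931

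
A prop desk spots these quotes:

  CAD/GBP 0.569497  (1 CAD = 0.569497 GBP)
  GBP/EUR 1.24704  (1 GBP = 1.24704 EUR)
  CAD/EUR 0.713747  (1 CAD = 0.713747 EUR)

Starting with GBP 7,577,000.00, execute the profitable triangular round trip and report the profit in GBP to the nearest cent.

Profitable loop is GBP → CAD → EUR → GBP:
GBP 7,577,000.00 ÷ 0.569497 = CAD 13,304,723.29
CAD 13,304,723.29 × 0.713747 = EUR 9,496,206.33
EUR 9,496,206.33 ÷ 1.24704 = GBP 7,614,997.38
Profit = GBP 7,614,997.38 − GBP 7,577,000.00

Profit: GBP 37,997.38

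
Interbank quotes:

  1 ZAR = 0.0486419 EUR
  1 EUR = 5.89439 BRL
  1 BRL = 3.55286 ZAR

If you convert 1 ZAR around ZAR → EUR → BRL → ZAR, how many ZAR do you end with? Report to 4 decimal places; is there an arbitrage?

1.0187 (arbitrage exists)

Around ZAR → EUR → BRL → ZAR: 1 × 0.0486419 × 5.89439 × 3.55286 = 1.018656
Product > 1; profitable direction is ZAR → EUR → BRL → ZAR.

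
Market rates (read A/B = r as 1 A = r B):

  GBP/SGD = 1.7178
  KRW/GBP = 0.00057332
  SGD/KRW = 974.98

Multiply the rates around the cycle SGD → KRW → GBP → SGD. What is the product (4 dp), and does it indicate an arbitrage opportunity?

0.9602 (arbitrage exists)

Around SGD → KRW → GBP → SGD: 1 × 974.98 × 0.00057332 × 1.7178 = 0.960208
Product < 1; profitable direction is SGD → GBP → KRW → SGD.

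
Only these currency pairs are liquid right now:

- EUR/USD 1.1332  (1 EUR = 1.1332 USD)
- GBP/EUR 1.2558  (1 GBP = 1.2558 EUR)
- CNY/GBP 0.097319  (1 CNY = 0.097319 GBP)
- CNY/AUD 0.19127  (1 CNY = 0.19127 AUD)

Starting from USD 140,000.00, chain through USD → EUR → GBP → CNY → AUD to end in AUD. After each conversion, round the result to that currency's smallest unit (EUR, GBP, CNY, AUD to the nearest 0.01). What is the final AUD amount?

USD 140,000.00 ÷ 1.1332 = EUR 123,543.95
EUR 123,543.95 ÷ 1.2558 = GBP 98,378.68
GBP 98,378.68 ÷ 0.097319 = CNY 1,010,888.73
CNY 1,010,888.73 × 0.19127 = AUD 193,352.69

AUD 193,352.69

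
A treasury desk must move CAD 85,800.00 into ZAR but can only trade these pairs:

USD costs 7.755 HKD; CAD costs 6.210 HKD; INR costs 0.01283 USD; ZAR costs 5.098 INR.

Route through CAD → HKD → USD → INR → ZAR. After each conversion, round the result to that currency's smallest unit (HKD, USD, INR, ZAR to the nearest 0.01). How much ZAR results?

CAD 85,800.00 × 6.210 = HKD 532,818.00
HKD 532,818.00 ÷ 7.755 = USD 68,706.38
USD 68,706.38 ÷ 0.01283 = INR 5,355,134.84
INR 5,355,134.84 ÷ 5.098 = ZAR 1,050,438.38

ZAR 1,050,438.38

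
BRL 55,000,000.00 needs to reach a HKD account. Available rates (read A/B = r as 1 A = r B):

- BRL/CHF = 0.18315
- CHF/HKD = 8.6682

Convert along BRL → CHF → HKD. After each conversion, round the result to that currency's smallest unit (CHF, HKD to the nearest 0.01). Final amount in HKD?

HKD 87,316,945.65

BRL 55,000,000.00 × 0.18315 = CHF 10,073,250.00
CHF 10,073,250.00 × 8.6682 = HKD 87,316,945.65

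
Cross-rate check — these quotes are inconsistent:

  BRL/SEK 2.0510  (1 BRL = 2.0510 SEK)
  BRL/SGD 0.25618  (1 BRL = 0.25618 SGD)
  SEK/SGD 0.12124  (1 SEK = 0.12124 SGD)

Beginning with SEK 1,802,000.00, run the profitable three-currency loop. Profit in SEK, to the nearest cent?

Profitable loop is SEK → BRL → SGD → SEK:
SEK 1,802,000.00 ÷ 2.0510 = BRL 878,595.81
BRL 878,595.81 × 0.25618 = SGD 225,078.67
SGD 225,078.67 ÷ 0.12124 = SEK 1,856,472.07
Profit = SEK 1,856,472.07 − SEK 1,802,000.00

Profit: SEK 54,472.07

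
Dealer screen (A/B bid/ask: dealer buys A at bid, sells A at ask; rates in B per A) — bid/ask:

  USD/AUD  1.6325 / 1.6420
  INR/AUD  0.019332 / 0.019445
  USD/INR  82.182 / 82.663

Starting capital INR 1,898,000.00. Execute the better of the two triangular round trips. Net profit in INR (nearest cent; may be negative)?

Best loop INR → USD → AUD → INR:
INR 1,898,000.00 ÷ 82.663 (buy USD at ask) = USD 22,960.70
USD 22,960.70 × 1.6325 (sell USD at bid) = AUD 37,483.34
AUD 37,483.34 ÷ 0.019445 (buy INR at ask) = INR 1,927,659.34

Net profit: INR 29,659.34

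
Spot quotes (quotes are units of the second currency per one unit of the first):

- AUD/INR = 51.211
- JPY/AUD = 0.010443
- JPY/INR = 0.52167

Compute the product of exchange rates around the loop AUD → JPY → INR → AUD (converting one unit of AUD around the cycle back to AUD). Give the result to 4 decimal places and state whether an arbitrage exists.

Around AUD → JPY → INR → AUD: 1 ÷ 0.010443 × 0.52167 ÷ 51.211 = 0.975455
Product < 1; profitable direction is AUD → INR → JPY → AUD.

0.9755 (arbitrage exists)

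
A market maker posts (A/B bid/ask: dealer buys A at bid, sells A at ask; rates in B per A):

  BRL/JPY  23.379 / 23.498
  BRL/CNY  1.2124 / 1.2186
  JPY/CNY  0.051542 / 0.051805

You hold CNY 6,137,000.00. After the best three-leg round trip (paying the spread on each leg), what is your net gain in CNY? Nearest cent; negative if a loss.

Net result: CNY -24,773.02 (no profitable arbitrage after spreads)

Best loop CNY → JPY → BRL → CNY:
CNY 6,137,000.00 ÷ 0.051805 (buy JPY at ask) = JPY 118,463,469
JPY 118,463,469 ÷ 23.498 (buy BRL at ask) = BRL 5,041,427.73
BRL 5,041,427.73 × 1.2124 (sell BRL at bid) = CNY 6,112,226.98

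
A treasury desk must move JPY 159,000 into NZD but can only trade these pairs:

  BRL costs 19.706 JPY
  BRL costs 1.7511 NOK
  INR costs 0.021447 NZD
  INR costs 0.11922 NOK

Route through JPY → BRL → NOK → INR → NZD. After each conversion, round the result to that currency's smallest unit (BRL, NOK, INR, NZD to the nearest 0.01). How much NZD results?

JPY 159,000 ÷ 19.706 = BRL 8,068.61
BRL 8,068.61 × 1.7511 = NOK 14,128.94
NOK 14,128.94 ÷ 0.11922 = INR 118,511.49
INR 118,511.49 × 0.021447 = NZD 2,541.72

NZD 2,541.72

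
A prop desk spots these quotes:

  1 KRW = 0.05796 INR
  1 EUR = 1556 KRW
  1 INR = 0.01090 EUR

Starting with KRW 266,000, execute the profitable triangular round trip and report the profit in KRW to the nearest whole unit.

Profitable loop is KRW → EUR → INR → KRW:
KRW 266,000 ÷ 1556 = EUR 170.95
EUR 170.95 ÷ 0.01090 = INR 15,683.59
INR 15,683.59 ÷ 0.05796 = KRW 270,593
Profit = KRW 270,593 − KRW 266,000

Profit: KRW 4,593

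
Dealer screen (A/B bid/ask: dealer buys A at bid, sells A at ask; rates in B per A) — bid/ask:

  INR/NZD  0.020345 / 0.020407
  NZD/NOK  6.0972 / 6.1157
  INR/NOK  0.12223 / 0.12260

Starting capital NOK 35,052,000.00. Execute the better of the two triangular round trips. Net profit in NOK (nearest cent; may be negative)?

Net profit: NOK 413,857.76

Best loop NOK → INR → NZD → NOK:
NOK 35,052,000.00 ÷ 0.12260 (buy INR at ask) = INR 285,905,383.36
INR 285,905,383.36 × 0.020345 (sell INR at bid) = NZD 5,816,745.02
NZD 5,816,745.02 × 6.0972 (sell NZD at bid) = NOK 35,465,857.76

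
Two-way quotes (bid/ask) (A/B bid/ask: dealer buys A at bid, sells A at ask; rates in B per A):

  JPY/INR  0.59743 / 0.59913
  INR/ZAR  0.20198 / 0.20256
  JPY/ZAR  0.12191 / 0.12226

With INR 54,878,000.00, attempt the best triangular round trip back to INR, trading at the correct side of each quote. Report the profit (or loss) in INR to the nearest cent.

Best loop INR → JPY → ZAR → INR:
INR 54,878,000.00 ÷ 0.59913 (buy JPY at ask) = JPY 91,596,148
JPY 91,596,148 × 0.12191 (sell JPY at bid) = ZAR 11,166,486.37
ZAR 11,166,486.37 ÷ 0.20256 (buy INR at ask) = INR 55,126,808.71

Net profit: INR 248,808.71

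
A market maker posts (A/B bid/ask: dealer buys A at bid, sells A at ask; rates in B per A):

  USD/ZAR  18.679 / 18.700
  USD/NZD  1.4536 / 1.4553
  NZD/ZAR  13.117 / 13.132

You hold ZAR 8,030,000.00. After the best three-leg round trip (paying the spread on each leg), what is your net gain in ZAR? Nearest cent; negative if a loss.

Net profit: ZAR 157,538.81

Best loop ZAR → USD → NZD → ZAR:
ZAR 8,030,000.00 ÷ 18.700 (buy USD at ask) = USD 429,411.76
USD 429,411.76 × 1.4536 (sell USD at bid) = NZD 624,192.94
NZD 624,192.94 × 13.117 (sell NZD at bid) = ZAR 8,187,538.81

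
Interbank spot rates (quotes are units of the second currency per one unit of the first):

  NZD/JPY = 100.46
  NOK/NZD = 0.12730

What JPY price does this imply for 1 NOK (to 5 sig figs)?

NOK/JPY = 12.789

1 NOK × 0.12730 = 0.1273 NZD
0.1273 NZD × 100.46 = 12.7886 JPY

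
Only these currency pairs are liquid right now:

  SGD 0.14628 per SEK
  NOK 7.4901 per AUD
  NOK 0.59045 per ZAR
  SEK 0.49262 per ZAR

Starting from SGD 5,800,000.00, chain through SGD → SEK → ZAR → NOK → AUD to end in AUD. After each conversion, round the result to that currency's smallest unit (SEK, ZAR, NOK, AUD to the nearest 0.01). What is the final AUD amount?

AUD 6,344,925.29

SGD 5,800,000.00 ÷ 0.14628 = SEK 39,649,986.33
SEK 39,649,986.33 ÷ 0.49262 = ZAR 80,487,975.17
ZAR 80,487,975.17 × 0.59045 = NOK 47,524,124.94
NOK 47,524,124.94 ÷ 7.4901 = AUD 6,344,925.29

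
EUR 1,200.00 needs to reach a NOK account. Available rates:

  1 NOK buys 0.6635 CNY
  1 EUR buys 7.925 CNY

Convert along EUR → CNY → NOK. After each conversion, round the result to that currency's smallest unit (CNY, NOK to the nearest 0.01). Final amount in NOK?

NOK 14,333.08

EUR 1,200.00 × 7.925 = CNY 9,510.00
CNY 9,510.00 ÷ 0.6635 = NOK 14,333.08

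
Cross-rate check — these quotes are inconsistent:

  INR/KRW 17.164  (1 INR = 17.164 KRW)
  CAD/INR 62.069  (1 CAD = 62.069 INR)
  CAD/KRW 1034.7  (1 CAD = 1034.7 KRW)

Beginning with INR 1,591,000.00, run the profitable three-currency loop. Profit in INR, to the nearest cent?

Profit: INR 47,132.34

Profitable loop is INR → KRW → CAD → INR:
INR 1,591,000.00 × 17.164 = KRW 27,307,924
KRW 27,307,924 ÷ 1034.7 = CAD 26,392.12
CAD 26,392.12 × 62.069 = INR 1,638,132.34
Profit = INR 1,638,132.34 − INR 1,591,000.00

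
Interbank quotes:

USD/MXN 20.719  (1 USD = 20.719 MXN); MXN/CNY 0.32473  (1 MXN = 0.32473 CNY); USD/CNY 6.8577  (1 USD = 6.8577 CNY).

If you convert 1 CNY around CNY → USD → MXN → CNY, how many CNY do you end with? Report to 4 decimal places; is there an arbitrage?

Around CNY → USD → MXN → CNY: 1 ÷ 6.8577 × 20.719 × 0.32473 = 0.981099
Product < 1; profitable direction is CNY → MXN → USD → CNY.

0.9811 (arbitrage exists)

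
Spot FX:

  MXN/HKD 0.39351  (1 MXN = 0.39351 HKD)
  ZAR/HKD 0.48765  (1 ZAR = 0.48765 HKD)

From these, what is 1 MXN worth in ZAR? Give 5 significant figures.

MXN/ZAR = 0.80695

1 MXN × 0.39351 = 0.39351 HKD
0.39351 HKD ÷ 0.48765 = 0.806952 ZAR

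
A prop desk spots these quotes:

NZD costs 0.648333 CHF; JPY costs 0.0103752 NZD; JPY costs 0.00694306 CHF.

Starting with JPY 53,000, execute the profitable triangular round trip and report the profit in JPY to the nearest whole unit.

Profit: JPY 1,706

Profitable loop is JPY → CHF → NZD → JPY:
JPY 53,000 × 0.00694306 = CHF 367.98
CHF 367.98 ÷ 0.648333 = NZD 567.58
NZD 567.58 ÷ 0.0103752 = JPY 54,706
Profit = JPY 54,706 − JPY 53,000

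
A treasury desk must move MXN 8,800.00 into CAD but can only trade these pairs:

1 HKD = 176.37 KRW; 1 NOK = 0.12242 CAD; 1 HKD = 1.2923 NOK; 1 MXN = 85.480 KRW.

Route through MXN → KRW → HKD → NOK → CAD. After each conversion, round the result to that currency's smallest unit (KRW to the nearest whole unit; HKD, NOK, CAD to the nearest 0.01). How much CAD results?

MXN 8,800.00 × 85.480 = KRW 752,224
KRW 752,224 ÷ 176.37 = HKD 4,265.03
HKD 4,265.03 × 1.2923 = NOK 5,511.70
NOK 5,511.70 × 0.12242 = CAD 674.74

CAD 674.74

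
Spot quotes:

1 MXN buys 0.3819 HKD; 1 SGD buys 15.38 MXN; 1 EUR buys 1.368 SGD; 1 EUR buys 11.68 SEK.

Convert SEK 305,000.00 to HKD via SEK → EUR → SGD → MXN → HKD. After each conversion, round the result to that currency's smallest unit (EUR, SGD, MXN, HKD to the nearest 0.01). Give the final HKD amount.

SEK 305,000.00 ÷ 11.68 = EUR 26,113.01
EUR 26,113.01 × 1.368 = SGD 35,722.60
SGD 35,722.60 × 15.38 = MXN 549,413.59
MXN 549,413.59 × 0.3819 = HKD 209,821.05

HKD 209,821.05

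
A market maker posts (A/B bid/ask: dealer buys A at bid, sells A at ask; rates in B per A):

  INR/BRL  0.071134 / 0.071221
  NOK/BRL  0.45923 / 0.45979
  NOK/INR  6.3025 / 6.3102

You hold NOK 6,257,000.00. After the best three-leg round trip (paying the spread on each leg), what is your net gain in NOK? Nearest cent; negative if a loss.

Net profit: NOK 136,596.36

Best loop NOK → BRL → INR → NOK:
NOK 6,257,000.00 × 0.45923 (sell NOK at bid) = BRL 2,873,402.11
BRL 2,873,402.11 ÷ 0.071221 (buy INR at ask) = INR 40,344,871.74
INR 40,344,871.74 ÷ 6.3102 (buy NOK at ask) = NOK 6,393,596.36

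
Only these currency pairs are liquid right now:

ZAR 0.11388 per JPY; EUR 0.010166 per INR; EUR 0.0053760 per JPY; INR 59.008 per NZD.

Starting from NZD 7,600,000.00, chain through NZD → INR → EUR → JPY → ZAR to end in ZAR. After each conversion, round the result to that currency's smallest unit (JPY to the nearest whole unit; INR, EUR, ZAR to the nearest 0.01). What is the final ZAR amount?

NZD 7,600,000.00 × 59.008 = INR 448,460,800.00
INR 448,460,800.00 × 0.010166 = EUR 4,559,052.49
EUR 4,559,052.49 ÷ 0.0053760 = JPY 848,038,038
JPY 848,038,038 × 0.11388 = ZAR 96,574,571.77

ZAR 96,574,571.77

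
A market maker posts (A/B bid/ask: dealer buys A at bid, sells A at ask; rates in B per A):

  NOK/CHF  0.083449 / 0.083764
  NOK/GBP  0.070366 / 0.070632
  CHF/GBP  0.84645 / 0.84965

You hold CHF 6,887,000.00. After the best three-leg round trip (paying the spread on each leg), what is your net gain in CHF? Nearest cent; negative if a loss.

Net profit: CHF 332.11

Best loop CHF → GBP → NOK → CHF:
CHF 6,887,000.00 × 0.84645 (sell CHF at bid) = GBP 5,829,501.15
GBP 5,829,501.15 ÷ 0.070632 (buy NOK at ask) = NOK 82,533,428.90
NOK 82,533,428.90 × 0.083449 (sell NOK at bid) = CHF 6,887,332.11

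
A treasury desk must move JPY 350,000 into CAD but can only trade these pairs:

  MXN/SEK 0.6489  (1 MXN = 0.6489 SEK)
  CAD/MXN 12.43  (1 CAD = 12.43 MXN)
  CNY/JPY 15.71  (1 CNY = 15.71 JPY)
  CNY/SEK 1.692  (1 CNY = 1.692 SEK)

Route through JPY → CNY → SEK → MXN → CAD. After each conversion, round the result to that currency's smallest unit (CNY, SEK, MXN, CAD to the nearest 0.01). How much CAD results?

JPY 350,000 ÷ 15.71 = CNY 22,278.80
CNY 22,278.80 × 1.692 = SEK 37,695.73
SEK 37,695.73 ÷ 0.6489 = MXN 58,091.74
MXN 58,091.74 ÷ 12.43 = CAD 4,673.51

CAD 4,673.51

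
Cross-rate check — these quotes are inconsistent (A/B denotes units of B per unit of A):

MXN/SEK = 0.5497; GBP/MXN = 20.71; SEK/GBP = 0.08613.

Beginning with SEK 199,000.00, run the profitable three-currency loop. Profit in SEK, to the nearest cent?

Profit: SEK 3,951.75

Profitable loop is SEK → MXN → GBP → SEK:
SEK 199,000.00 ÷ 0.5497 = MXN 362,015.64
MXN 362,015.64 ÷ 20.71 = GBP 17,480.23
GBP 17,480.23 ÷ 0.08613 = SEK 202,951.75
Profit = SEK 202,951.75 − SEK 199,000.00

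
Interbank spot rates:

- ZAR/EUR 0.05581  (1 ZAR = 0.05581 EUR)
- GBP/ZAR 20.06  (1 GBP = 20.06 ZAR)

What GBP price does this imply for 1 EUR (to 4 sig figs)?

1 EUR ÷ 0.05581 = 17.9179 ZAR
17.9179 ZAR ÷ 20.06 = 0.893217 GBP

EUR/GBP = 0.8932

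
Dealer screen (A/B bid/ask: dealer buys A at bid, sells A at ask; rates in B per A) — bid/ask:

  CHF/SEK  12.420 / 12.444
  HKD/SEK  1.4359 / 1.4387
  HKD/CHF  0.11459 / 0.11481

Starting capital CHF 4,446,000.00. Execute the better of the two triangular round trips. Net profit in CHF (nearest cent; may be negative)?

Net profit: CHF 22,419.46

Best loop CHF → HKD → SEK → CHF:
CHF 4,446,000.00 ÷ 0.11481 (buy HKD at ask) = HKD 38,724,849.75
HKD 38,724,849.75 × 1.4359 (sell HKD at bid) = SEK 55,605,011.76
SEK 55,605,011.76 ÷ 12.444 (buy CHF at ask) = CHF 4,468,419.46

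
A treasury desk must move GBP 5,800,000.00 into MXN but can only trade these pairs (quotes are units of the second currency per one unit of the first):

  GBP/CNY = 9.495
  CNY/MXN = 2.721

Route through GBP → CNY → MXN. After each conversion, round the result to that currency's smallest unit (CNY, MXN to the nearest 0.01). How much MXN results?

MXN 149,848,191.00

GBP 5,800,000.00 × 9.495 = CNY 55,071,000.00
CNY 55,071,000.00 × 2.721 = MXN 149,848,191.00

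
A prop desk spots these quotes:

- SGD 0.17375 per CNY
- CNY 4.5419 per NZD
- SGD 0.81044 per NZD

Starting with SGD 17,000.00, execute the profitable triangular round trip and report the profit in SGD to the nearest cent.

Profit: SGD 458.52

Profitable loop is SGD → CNY → NZD → SGD:
SGD 17,000.00 ÷ 0.17375 = CNY 97,841.73
CNY 97,841.73 ÷ 4.5419 = NZD 21,542.03
NZD 21,542.03 × 0.81044 = SGD 17,458.52
Profit = SGD 17,458.52 − SGD 17,000.00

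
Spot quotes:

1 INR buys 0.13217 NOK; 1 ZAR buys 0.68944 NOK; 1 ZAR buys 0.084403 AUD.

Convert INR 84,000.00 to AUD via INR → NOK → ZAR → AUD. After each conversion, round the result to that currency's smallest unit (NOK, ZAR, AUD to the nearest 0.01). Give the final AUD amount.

INR 84,000.00 × 0.13217 = NOK 11,102.28
NOK 11,102.28 ÷ 0.68944 = ZAR 16,103.33
ZAR 16,103.33 × 0.084403 = AUD 1,359.17

AUD 1,359.17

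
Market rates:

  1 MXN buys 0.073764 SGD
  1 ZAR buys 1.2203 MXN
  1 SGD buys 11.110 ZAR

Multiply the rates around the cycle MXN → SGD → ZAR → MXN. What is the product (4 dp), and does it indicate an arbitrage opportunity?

Around MXN → SGD → ZAR → MXN: 1 × 0.073764 × 11.110 × 1.2203 = 1.000058
Product ≈ 1 (deviation 0.006%, within rounding noise).

1.0001 (no arbitrage)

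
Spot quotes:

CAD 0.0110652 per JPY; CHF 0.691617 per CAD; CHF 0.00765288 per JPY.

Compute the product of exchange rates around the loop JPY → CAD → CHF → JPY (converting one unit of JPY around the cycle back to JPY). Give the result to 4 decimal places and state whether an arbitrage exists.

1.0000 (no arbitrage)

Around JPY → CAD → CHF → JPY: 1 × 0.0110652 × 0.691617 ÷ 0.00765288 = 1.000000
Product ≈ 1 (deviation 0.000%, within rounding noise).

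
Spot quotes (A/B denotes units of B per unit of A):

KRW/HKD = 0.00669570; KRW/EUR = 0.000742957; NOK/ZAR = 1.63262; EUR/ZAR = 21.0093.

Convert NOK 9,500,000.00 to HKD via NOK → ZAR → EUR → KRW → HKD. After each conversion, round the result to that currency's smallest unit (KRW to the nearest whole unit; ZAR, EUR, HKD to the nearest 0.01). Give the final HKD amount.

NOK 9,500,000.00 × 1.63262 = ZAR 15,509,890.00
ZAR 15,509,890.00 ÷ 21.0093 = EUR 738,239.26
EUR 738,239.26 ÷ 0.000742957 = KRW 993,650,050
KRW 993,650,050 × 0.00669570 = HKD 6,653,182.64

HKD 6,653,182.64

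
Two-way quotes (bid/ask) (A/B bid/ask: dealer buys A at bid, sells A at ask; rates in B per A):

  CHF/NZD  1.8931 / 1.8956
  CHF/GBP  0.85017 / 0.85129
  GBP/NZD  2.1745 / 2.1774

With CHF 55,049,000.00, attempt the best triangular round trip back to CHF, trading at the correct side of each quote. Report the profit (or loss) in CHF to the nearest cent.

Net profit: CHF 1,173,122.78

Best loop CHF → NZD → GBP → CHF:
CHF 55,049,000.00 × 1.8931 (sell CHF at bid) = NZD 104,213,261.90
NZD 104,213,261.90 ÷ 2.1774 (buy GBP at ask) = GBP 47,861,330.90
GBP 47,861,330.90 ÷ 0.85129 (buy CHF at ask) = CHF 56,222,122.78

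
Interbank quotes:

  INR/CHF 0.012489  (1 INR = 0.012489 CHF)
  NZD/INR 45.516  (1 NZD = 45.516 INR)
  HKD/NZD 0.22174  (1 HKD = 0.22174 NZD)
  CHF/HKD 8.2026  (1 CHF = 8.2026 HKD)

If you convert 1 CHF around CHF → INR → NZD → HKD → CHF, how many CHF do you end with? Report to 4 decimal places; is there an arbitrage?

0.9672 (arbitrage exists)

Around CHF → INR → NZD → HKD → CHF: 1 ÷ 0.012489 ÷ 45.516 ÷ 0.22174 ÷ 8.2026 = 0.967192
Product < 1; profitable direction is CHF → HKD → NZD → INR → CHF.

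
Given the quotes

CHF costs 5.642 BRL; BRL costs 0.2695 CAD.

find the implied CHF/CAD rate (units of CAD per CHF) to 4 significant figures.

CHF/CAD = 1.521

1 CHF × 5.642 = 5.642 BRL
5.642 BRL × 0.2695 = 1.52052 CAD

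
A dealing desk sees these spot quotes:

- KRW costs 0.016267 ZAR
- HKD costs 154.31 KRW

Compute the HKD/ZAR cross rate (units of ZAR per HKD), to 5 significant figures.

1 HKD × 154.31 = 154.31 KRW
154.31 KRW × 0.016267 = 2.51016 ZAR

HKD/ZAR = 2.5102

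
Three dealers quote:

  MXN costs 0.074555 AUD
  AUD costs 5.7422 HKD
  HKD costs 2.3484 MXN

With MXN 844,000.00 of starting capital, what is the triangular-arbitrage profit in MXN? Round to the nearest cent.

Profit: MXN 4,534.70

Profitable loop is MXN → AUD → HKD → MXN:
MXN 844,000.00 × 0.074555 = AUD 62,924.42
AUD 62,924.42 × 5.7422 = HKD 361,324.60
HKD 361,324.60 × 2.3484 = MXN 848,534.70
Profit = MXN 848,534.70 − MXN 844,000.00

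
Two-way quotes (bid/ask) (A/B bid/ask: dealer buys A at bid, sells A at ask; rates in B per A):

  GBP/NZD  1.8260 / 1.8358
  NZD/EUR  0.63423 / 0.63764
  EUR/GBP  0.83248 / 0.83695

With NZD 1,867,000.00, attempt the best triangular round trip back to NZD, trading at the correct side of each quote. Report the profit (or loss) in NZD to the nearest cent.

Net profit: NZD 38,653.28

Best loop NZD → GBP → EUR → NZD:
NZD 1,867,000.00 ÷ 1.8358 (buy GBP at ask) = GBP 1,016,995.32
GBP 1,016,995.32 ÷ 0.83695 (buy EUR at ask) = EUR 1,215,120.75
EUR 1,215,120.75 ÷ 0.63764 (buy NZD at ask) = NZD 1,905,653.28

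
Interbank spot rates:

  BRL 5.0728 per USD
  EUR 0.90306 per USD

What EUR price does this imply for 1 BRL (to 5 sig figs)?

BRL/EUR = 0.17802

1 BRL ÷ 5.0728 = 0.19713 USD
0.19713 USD × 0.90306 = 0.17802 EUR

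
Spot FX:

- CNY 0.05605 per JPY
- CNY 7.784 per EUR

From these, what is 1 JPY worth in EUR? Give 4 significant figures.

JPY/EUR = 0.007201

1 JPY × 0.05605 = 0.05605 CNY
0.05605 CNY ÷ 7.784 = 0.00720067 EUR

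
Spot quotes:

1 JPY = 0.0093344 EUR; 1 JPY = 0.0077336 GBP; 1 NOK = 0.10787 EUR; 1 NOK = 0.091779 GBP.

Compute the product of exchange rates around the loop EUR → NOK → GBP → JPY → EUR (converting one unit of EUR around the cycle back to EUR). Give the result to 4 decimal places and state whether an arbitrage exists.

Around EUR → NOK → GBP → JPY → EUR: 1 ÷ 0.10787 × 0.091779 ÷ 0.0077336 × 0.0093344 = 1.026945
Product > 1; profitable direction is EUR → NOK → GBP → JPY → EUR.

1.0269 (arbitrage exists)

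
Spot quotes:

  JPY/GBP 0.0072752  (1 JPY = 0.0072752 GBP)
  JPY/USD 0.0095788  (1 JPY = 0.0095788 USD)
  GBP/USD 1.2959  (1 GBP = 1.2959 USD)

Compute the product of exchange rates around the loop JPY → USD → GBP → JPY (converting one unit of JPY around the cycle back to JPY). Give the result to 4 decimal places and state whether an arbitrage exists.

1.0160 (arbitrage exists)

Around JPY → USD → GBP → JPY: 1 × 0.0095788 ÷ 1.2959 ÷ 0.0072752 = 1.016002
Product > 1; profitable direction is JPY → USD → GBP → JPY.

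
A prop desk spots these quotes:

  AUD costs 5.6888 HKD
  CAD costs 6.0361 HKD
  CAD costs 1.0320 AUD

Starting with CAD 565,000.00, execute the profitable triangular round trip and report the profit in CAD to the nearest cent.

Profit: CAD 15,904.19

Profitable loop is CAD → HKD → AUD → CAD:
CAD 565,000.00 × 6.0361 = HKD 3,410,396.50
HKD 3,410,396.50 ÷ 5.6888 = AUD 599,493.13
AUD 599,493.13 ÷ 1.0320 = CAD 580,904.19
Profit = CAD 580,904.19 − CAD 565,000.00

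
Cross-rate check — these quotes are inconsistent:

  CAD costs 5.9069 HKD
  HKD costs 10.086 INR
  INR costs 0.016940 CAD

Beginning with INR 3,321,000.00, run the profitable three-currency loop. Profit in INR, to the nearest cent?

Profit: INR 30,667.00

Profitable loop is INR → CAD → HKD → INR:
INR 3,321,000.00 × 0.016940 = CAD 56,257.74
CAD 56,257.74 × 5.9069 = HKD 332,308.84
HKD 332,308.84 × 10.086 = INR 3,351,667.00
Profit = INR 3,351,667.00 − INR 3,321,000.00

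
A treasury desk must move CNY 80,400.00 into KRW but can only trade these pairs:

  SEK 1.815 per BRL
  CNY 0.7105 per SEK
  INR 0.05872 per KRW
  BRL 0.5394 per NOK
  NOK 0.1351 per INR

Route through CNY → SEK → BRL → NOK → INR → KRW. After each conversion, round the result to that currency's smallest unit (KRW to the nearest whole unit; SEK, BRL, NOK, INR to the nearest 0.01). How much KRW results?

KRW 14,570,116

CNY 80,400.00 ÷ 0.7105 = SEK 113,159.75
SEK 113,159.75 ÷ 1.815 = BRL 62,346.97
BRL 62,346.97 ÷ 0.5394 = NOK 115,585.78
NOK 115,585.78 ÷ 0.1351 = INR 855,557.22
INR 855,557.22 ÷ 0.05872 = KRW 14,570,116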